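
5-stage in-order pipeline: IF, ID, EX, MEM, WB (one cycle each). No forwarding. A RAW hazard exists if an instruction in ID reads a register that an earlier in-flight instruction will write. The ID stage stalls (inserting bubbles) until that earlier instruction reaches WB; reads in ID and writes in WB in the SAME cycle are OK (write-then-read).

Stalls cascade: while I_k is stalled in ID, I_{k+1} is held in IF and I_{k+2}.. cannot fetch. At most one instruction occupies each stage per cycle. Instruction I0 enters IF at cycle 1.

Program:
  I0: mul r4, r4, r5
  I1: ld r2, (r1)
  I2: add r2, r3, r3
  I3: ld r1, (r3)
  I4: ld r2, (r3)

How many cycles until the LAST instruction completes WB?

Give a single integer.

I0 mul r4 <- r4,r5: IF@1 ID@2 stall=0 (-) EX@3 MEM@4 WB@5
I1 ld r2 <- r1: IF@2 ID@3 stall=0 (-) EX@4 MEM@5 WB@6
I2 add r2 <- r3,r3: IF@3 ID@4 stall=0 (-) EX@5 MEM@6 WB@7
I3 ld r1 <- r3: IF@4 ID@5 stall=0 (-) EX@6 MEM@7 WB@8
I4 ld r2 <- r3: IF@5 ID@6 stall=0 (-) EX@7 MEM@8 WB@9

Answer: 9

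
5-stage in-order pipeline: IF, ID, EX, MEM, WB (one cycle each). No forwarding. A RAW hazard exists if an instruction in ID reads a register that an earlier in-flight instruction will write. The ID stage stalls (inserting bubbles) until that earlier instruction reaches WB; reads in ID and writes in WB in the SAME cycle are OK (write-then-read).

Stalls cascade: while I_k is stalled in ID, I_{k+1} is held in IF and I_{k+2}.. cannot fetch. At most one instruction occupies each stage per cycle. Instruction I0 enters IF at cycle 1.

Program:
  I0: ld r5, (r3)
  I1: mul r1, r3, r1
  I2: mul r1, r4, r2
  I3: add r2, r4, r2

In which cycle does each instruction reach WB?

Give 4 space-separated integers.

I0 ld r5 <- r3: IF@1 ID@2 stall=0 (-) EX@3 MEM@4 WB@5
I1 mul r1 <- r3,r1: IF@2 ID@3 stall=0 (-) EX@4 MEM@5 WB@6
I2 mul r1 <- r4,r2: IF@3 ID@4 stall=0 (-) EX@5 MEM@6 WB@7
I3 add r2 <- r4,r2: IF@4 ID@5 stall=0 (-) EX@6 MEM@7 WB@8

Answer: 5 6 7 8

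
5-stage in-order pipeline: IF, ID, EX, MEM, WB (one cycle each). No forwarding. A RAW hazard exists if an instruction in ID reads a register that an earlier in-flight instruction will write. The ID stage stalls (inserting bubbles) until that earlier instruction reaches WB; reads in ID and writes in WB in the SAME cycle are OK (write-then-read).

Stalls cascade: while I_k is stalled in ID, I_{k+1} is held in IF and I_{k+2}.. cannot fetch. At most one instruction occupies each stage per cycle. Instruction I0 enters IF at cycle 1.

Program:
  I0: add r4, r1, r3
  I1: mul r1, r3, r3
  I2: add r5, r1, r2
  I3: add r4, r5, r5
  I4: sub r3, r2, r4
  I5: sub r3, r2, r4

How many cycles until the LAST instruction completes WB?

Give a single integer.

Answer: 16

Derivation:
I0 add r4 <- r1,r3: IF@1 ID@2 stall=0 (-) EX@3 MEM@4 WB@5
I1 mul r1 <- r3,r3: IF@2 ID@3 stall=0 (-) EX@4 MEM@5 WB@6
I2 add r5 <- r1,r2: IF@3 ID@4 stall=2 (RAW on I1.r1 (WB@6)) EX@7 MEM@8 WB@9
I3 add r4 <- r5,r5: IF@4 ID@7 stall=2 (RAW on I2.r5 (WB@9)) EX@10 MEM@11 WB@12
I4 sub r3 <- r2,r4: IF@7 ID@10 stall=2 (RAW on I3.r4 (WB@12)) EX@13 MEM@14 WB@15
I5 sub r3 <- r2,r4: IF@10 ID@13 stall=0 (-) EX@14 MEM@15 WB@16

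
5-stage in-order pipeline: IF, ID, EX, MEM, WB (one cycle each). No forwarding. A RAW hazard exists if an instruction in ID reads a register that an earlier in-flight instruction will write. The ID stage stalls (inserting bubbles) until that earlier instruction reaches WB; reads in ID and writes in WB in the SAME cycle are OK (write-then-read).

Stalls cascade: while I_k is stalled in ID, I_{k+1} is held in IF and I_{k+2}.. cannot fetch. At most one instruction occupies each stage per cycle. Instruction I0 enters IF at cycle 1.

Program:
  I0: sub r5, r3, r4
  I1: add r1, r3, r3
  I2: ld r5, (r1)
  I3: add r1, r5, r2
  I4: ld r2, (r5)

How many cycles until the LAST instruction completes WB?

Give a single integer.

Answer: 13

Derivation:
I0 sub r5 <- r3,r4: IF@1 ID@2 stall=0 (-) EX@3 MEM@4 WB@5
I1 add r1 <- r3,r3: IF@2 ID@3 stall=0 (-) EX@4 MEM@5 WB@6
I2 ld r5 <- r1: IF@3 ID@4 stall=2 (RAW on I1.r1 (WB@6)) EX@7 MEM@8 WB@9
I3 add r1 <- r5,r2: IF@4 ID@7 stall=2 (RAW on I2.r5 (WB@9)) EX@10 MEM@11 WB@12
I4 ld r2 <- r5: IF@7 ID@10 stall=0 (-) EX@11 MEM@12 WB@13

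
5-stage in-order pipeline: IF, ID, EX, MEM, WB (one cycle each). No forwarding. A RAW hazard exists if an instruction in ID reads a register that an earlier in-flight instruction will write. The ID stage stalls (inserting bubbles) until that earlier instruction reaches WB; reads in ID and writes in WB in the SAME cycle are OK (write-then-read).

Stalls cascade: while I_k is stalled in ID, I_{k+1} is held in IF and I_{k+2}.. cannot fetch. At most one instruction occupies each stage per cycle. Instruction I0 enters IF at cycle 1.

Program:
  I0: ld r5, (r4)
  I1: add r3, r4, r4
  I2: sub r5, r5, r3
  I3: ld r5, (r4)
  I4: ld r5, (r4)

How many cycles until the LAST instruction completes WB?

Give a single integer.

I0 ld r5 <- r4: IF@1 ID@2 stall=0 (-) EX@3 MEM@4 WB@5
I1 add r3 <- r4,r4: IF@2 ID@3 stall=0 (-) EX@4 MEM@5 WB@6
I2 sub r5 <- r5,r3: IF@3 ID@4 stall=2 (RAW on I1.r3 (WB@6)) EX@7 MEM@8 WB@9
I3 ld r5 <- r4: IF@4 ID@7 stall=0 (-) EX@8 MEM@9 WB@10
I4 ld r5 <- r4: IF@7 ID@8 stall=0 (-) EX@9 MEM@10 WB@11

Answer: 11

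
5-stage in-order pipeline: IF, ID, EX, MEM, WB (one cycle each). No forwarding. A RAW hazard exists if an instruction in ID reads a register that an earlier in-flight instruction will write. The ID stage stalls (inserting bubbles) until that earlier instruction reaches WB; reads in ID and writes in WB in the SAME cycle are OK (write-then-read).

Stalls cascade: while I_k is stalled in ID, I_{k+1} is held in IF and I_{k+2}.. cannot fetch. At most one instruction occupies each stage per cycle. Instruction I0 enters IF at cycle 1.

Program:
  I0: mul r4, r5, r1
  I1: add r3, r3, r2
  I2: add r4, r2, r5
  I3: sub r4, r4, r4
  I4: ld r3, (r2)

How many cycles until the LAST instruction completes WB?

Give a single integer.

Answer: 11

Derivation:
I0 mul r4 <- r5,r1: IF@1 ID@2 stall=0 (-) EX@3 MEM@4 WB@5
I1 add r3 <- r3,r2: IF@2 ID@3 stall=0 (-) EX@4 MEM@5 WB@6
I2 add r4 <- r2,r5: IF@3 ID@4 stall=0 (-) EX@5 MEM@6 WB@7
I3 sub r4 <- r4,r4: IF@4 ID@5 stall=2 (RAW on I2.r4 (WB@7)) EX@8 MEM@9 WB@10
I4 ld r3 <- r2: IF@5 ID@8 stall=0 (-) EX@9 MEM@10 WB@11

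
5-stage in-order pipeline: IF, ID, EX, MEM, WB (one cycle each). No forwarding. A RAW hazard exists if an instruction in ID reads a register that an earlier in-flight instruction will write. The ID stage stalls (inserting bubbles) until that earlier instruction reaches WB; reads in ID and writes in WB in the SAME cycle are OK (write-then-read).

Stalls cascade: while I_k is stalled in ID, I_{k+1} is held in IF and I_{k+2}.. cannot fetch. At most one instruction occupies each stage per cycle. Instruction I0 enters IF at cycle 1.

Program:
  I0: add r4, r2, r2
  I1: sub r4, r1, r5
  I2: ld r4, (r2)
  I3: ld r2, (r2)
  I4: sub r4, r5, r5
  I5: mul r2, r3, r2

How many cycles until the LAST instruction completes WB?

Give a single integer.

Answer: 11

Derivation:
I0 add r4 <- r2,r2: IF@1 ID@2 stall=0 (-) EX@3 MEM@4 WB@5
I1 sub r4 <- r1,r5: IF@2 ID@3 stall=0 (-) EX@4 MEM@5 WB@6
I2 ld r4 <- r2: IF@3 ID@4 stall=0 (-) EX@5 MEM@6 WB@7
I3 ld r2 <- r2: IF@4 ID@5 stall=0 (-) EX@6 MEM@7 WB@8
I4 sub r4 <- r5,r5: IF@5 ID@6 stall=0 (-) EX@7 MEM@8 WB@9
I5 mul r2 <- r3,r2: IF@6 ID@7 stall=1 (RAW on I3.r2 (WB@8)) EX@9 MEM@10 WB@11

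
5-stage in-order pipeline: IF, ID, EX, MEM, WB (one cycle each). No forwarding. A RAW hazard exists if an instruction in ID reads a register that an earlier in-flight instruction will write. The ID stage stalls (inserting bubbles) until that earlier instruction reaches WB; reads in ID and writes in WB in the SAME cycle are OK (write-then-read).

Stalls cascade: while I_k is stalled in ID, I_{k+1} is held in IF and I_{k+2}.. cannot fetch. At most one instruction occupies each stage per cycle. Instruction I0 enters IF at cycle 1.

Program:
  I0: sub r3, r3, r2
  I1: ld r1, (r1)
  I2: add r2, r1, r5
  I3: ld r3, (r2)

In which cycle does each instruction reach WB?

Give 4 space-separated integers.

Answer: 5 6 9 12

Derivation:
I0 sub r3 <- r3,r2: IF@1 ID@2 stall=0 (-) EX@3 MEM@4 WB@5
I1 ld r1 <- r1: IF@2 ID@3 stall=0 (-) EX@4 MEM@5 WB@6
I2 add r2 <- r1,r5: IF@3 ID@4 stall=2 (RAW on I1.r1 (WB@6)) EX@7 MEM@8 WB@9
I3 ld r3 <- r2: IF@4 ID@7 stall=2 (RAW on I2.r2 (WB@9)) EX@10 MEM@11 WB@12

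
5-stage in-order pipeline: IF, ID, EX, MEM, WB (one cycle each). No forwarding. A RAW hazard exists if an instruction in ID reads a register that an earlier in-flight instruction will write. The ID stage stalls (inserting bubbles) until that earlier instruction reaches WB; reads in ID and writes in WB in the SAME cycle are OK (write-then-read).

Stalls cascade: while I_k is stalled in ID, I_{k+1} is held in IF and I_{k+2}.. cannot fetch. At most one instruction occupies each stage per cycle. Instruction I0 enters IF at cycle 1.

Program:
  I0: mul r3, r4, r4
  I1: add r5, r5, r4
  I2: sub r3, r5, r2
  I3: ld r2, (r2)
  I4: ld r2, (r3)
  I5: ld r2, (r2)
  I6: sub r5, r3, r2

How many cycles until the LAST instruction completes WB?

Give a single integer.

I0 mul r3 <- r4,r4: IF@1 ID@2 stall=0 (-) EX@3 MEM@4 WB@5
I1 add r5 <- r5,r4: IF@2 ID@3 stall=0 (-) EX@4 MEM@5 WB@6
I2 sub r3 <- r5,r2: IF@3 ID@4 stall=2 (RAW on I1.r5 (WB@6)) EX@7 MEM@8 WB@9
I3 ld r2 <- r2: IF@4 ID@7 stall=0 (-) EX@8 MEM@9 WB@10
I4 ld r2 <- r3: IF@7 ID@8 stall=1 (RAW on I2.r3 (WB@9)) EX@10 MEM@11 WB@12
I5 ld r2 <- r2: IF@8 ID@10 stall=2 (RAW on I4.r2 (WB@12)) EX@13 MEM@14 WB@15
I6 sub r5 <- r3,r2: IF@10 ID@13 stall=2 (RAW on I5.r2 (WB@15)) EX@16 MEM@17 WB@18

Answer: 18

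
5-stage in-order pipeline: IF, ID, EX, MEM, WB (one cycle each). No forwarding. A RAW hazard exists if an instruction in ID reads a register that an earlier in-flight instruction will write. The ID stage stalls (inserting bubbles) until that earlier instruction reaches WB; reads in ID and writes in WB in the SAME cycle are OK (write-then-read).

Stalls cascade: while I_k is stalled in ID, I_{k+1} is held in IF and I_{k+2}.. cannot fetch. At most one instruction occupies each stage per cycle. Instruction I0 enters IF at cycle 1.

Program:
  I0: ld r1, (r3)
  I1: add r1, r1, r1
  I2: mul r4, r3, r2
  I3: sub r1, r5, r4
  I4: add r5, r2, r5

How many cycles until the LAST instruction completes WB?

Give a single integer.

I0 ld r1 <- r3: IF@1 ID@2 stall=0 (-) EX@3 MEM@4 WB@5
I1 add r1 <- r1,r1: IF@2 ID@3 stall=2 (RAW on I0.r1 (WB@5)) EX@6 MEM@7 WB@8
I2 mul r4 <- r3,r2: IF@3 ID@6 stall=0 (-) EX@7 MEM@8 WB@9
I3 sub r1 <- r5,r4: IF@6 ID@7 stall=2 (RAW on I2.r4 (WB@9)) EX@10 MEM@11 WB@12
I4 add r5 <- r2,r5: IF@7 ID@10 stall=0 (-) EX@11 MEM@12 WB@13

Answer: 13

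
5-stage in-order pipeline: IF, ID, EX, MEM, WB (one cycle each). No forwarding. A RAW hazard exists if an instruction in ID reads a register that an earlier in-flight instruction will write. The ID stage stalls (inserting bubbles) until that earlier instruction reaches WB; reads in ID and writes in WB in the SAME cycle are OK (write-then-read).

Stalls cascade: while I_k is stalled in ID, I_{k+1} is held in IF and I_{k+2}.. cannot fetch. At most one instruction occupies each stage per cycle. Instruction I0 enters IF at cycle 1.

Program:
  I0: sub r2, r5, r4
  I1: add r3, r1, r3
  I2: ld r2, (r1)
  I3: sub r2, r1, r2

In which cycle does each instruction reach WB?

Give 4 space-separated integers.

Answer: 5 6 7 10

Derivation:
I0 sub r2 <- r5,r4: IF@1 ID@2 stall=0 (-) EX@3 MEM@4 WB@5
I1 add r3 <- r1,r3: IF@2 ID@3 stall=0 (-) EX@4 MEM@5 WB@6
I2 ld r2 <- r1: IF@3 ID@4 stall=0 (-) EX@5 MEM@6 WB@7
I3 sub r2 <- r1,r2: IF@4 ID@5 stall=2 (RAW on I2.r2 (WB@7)) EX@8 MEM@9 WB@10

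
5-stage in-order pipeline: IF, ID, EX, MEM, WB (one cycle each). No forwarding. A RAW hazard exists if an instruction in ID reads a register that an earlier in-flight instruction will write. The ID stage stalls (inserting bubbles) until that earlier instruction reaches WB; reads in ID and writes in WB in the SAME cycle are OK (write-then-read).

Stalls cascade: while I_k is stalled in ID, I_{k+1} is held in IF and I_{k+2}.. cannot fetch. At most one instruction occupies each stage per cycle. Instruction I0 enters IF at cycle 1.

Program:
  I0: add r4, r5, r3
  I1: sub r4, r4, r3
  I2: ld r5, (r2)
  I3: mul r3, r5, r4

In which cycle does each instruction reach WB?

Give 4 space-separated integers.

I0 add r4 <- r5,r3: IF@1 ID@2 stall=0 (-) EX@3 MEM@4 WB@5
I1 sub r4 <- r4,r3: IF@2 ID@3 stall=2 (RAW on I0.r4 (WB@5)) EX@6 MEM@7 WB@8
I2 ld r5 <- r2: IF@3 ID@6 stall=0 (-) EX@7 MEM@8 WB@9
I3 mul r3 <- r5,r4: IF@6 ID@7 stall=2 (RAW on I2.r5 (WB@9)) EX@10 MEM@11 WB@12

Answer: 5 8 9 12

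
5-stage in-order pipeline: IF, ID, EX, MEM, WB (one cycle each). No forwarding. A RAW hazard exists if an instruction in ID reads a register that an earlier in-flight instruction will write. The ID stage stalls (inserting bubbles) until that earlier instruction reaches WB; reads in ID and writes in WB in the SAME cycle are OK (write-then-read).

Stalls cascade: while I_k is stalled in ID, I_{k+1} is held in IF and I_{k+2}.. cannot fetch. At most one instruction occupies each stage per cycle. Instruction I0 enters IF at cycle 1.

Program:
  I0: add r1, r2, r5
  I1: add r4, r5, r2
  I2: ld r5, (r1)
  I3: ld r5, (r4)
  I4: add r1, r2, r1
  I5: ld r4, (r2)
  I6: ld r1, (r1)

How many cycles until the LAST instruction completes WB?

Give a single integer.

I0 add r1 <- r2,r5: IF@1 ID@2 stall=0 (-) EX@3 MEM@4 WB@5
I1 add r4 <- r5,r2: IF@2 ID@3 stall=0 (-) EX@4 MEM@5 WB@6
I2 ld r5 <- r1: IF@3 ID@4 stall=1 (RAW on I0.r1 (WB@5)) EX@6 MEM@7 WB@8
I3 ld r5 <- r4: IF@4 ID@6 stall=0 (-) EX@7 MEM@8 WB@9
I4 add r1 <- r2,r1: IF@6 ID@7 stall=0 (-) EX@8 MEM@9 WB@10
I5 ld r4 <- r2: IF@7 ID@8 stall=0 (-) EX@9 MEM@10 WB@11
I6 ld r1 <- r1: IF@8 ID@9 stall=1 (RAW on I4.r1 (WB@10)) EX@11 MEM@12 WB@13

Answer: 13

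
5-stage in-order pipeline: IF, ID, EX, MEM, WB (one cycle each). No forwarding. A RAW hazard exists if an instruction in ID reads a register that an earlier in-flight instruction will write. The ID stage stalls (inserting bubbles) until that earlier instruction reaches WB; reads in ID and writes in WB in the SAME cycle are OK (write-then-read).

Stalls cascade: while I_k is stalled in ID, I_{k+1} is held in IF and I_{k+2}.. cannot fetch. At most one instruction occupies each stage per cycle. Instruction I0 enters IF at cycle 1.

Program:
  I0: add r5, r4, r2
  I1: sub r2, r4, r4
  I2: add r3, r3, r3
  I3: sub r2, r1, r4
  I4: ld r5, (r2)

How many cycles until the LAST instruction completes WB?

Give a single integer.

I0 add r5 <- r4,r2: IF@1 ID@2 stall=0 (-) EX@3 MEM@4 WB@5
I1 sub r2 <- r4,r4: IF@2 ID@3 stall=0 (-) EX@4 MEM@5 WB@6
I2 add r3 <- r3,r3: IF@3 ID@4 stall=0 (-) EX@5 MEM@6 WB@7
I3 sub r2 <- r1,r4: IF@4 ID@5 stall=0 (-) EX@6 MEM@7 WB@8
I4 ld r5 <- r2: IF@5 ID@6 stall=2 (RAW on I3.r2 (WB@8)) EX@9 MEM@10 WB@11

Answer: 11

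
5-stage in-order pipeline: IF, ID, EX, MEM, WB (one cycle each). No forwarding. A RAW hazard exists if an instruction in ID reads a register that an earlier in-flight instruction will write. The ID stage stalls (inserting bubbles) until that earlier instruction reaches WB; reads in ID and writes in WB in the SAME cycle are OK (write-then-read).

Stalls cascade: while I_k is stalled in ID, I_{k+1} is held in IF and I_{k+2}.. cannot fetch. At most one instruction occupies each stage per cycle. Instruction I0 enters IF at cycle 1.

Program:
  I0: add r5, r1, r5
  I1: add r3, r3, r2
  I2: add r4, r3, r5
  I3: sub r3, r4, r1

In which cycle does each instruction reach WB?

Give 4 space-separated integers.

I0 add r5 <- r1,r5: IF@1 ID@2 stall=0 (-) EX@3 MEM@4 WB@5
I1 add r3 <- r3,r2: IF@2 ID@3 stall=0 (-) EX@4 MEM@5 WB@6
I2 add r4 <- r3,r5: IF@3 ID@4 stall=2 (RAW on I1.r3 (WB@6)) EX@7 MEM@8 WB@9
I3 sub r3 <- r4,r1: IF@4 ID@7 stall=2 (RAW on I2.r4 (WB@9)) EX@10 MEM@11 WB@12

Answer: 5 6 9 12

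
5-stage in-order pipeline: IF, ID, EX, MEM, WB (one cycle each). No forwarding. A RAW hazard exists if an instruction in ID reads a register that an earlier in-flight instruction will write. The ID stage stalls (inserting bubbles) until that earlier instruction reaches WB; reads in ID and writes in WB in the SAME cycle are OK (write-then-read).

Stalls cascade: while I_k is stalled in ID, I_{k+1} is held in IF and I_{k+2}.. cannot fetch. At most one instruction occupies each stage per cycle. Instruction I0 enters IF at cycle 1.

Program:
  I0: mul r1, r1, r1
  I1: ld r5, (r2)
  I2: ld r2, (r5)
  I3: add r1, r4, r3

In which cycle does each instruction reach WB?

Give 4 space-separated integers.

Answer: 5 6 9 10

Derivation:
I0 mul r1 <- r1,r1: IF@1 ID@2 stall=0 (-) EX@3 MEM@4 WB@5
I1 ld r5 <- r2: IF@2 ID@3 stall=0 (-) EX@4 MEM@5 WB@6
I2 ld r2 <- r5: IF@3 ID@4 stall=2 (RAW on I1.r5 (WB@6)) EX@7 MEM@8 WB@9
I3 add r1 <- r4,r3: IF@4 ID@7 stall=0 (-) EX@8 MEM@9 WB@10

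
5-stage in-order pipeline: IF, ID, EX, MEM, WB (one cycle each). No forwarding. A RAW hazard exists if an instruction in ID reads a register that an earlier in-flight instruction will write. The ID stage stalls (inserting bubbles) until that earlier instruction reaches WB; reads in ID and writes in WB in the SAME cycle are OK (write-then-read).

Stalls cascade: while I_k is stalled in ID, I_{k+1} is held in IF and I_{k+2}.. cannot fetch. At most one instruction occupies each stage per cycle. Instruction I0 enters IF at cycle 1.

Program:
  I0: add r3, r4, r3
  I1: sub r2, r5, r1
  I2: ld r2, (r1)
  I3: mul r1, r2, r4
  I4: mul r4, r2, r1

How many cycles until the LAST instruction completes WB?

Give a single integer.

I0 add r3 <- r4,r3: IF@1 ID@2 stall=0 (-) EX@3 MEM@4 WB@5
I1 sub r2 <- r5,r1: IF@2 ID@3 stall=0 (-) EX@4 MEM@5 WB@6
I2 ld r2 <- r1: IF@3 ID@4 stall=0 (-) EX@5 MEM@6 WB@7
I3 mul r1 <- r2,r4: IF@4 ID@5 stall=2 (RAW on I2.r2 (WB@7)) EX@8 MEM@9 WB@10
I4 mul r4 <- r2,r1: IF@5 ID@8 stall=2 (RAW on I3.r1 (WB@10)) EX@11 MEM@12 WB@13

Answer: 13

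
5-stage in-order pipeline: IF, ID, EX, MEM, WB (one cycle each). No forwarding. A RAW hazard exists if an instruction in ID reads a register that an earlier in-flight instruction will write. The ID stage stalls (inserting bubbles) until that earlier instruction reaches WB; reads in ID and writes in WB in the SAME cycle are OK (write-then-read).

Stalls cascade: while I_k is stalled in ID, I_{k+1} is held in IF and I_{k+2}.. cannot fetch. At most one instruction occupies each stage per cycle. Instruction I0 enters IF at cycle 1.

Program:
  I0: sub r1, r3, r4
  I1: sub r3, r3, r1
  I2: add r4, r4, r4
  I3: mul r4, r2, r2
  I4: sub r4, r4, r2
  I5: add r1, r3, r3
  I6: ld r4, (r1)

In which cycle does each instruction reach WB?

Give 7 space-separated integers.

I0 sub r1 <- r3,r4: IF@1 ID@2 stall=0 (-) EX@3 MEM@4 WB@5
I1 sub r3 <- r3,r1: IF@2 ID@3 stall=2 (RAW on I0.r1 (WB@5)) EX@6 MEM@7 WB@8
I2 add r4 <- r4,r4: IF@3 ID@6 stall=0 (-) EX@7 MEM@8 WB@9
I3 mul r4 <- r2,r2: IF@6 ID@7 stall=0 (-) EX@8 MEM@9 WB@10
I4 sub r4 <- r4,r2: IF@7 ID@8 stall=2 (RAW on I3.r4 (WB@10)) EX@11 MEM@12 WB@13
I5 add r1 <- r3,r3: IF@8 ID@11 stall=0 (-) EX@12 MEM@13 WB@14
I6 ld r4 <- r1: IF@11 ID@12 stall=2 (RAW on I5.r1 (WB@14)) EX@15 MEM@16 WB@17

Answer: 5 8 9 10 13 14 17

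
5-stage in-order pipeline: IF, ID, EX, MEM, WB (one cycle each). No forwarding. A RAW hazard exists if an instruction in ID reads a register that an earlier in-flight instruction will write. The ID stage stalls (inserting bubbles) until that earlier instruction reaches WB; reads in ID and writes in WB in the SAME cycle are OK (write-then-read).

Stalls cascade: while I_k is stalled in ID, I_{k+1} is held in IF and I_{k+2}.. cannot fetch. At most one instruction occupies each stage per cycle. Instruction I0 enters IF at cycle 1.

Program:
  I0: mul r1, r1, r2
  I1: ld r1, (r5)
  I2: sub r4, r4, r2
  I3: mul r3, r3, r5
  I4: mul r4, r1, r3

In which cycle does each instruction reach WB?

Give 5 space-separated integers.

Answer: 5 6 7 8 11

Derivation:
I0 mul r1 <- r1,r2: IF@1 ID@2 stall=0 (-) EX@3 MEM@4 WB@5
I1 ld r1 <- r5: IF@2 ID@3 stall=0 (-) EX@4 MEM@5 WB@6
I2 sub r4 <- r4,r2: IF@3 ID@4 stall=0 (-) EX@5 MEM@6 WB@7
I3 mul r3 <- r3,r5: IF@4 ID@5 stall=0 (-) EX@6 MEM@7 WB@8
I4 mul r4 <- r1,r3: IF@5 ID@6 stall=2 (RAW on I3.r3 (WB@8)) EX@9 MEM@10 WB@11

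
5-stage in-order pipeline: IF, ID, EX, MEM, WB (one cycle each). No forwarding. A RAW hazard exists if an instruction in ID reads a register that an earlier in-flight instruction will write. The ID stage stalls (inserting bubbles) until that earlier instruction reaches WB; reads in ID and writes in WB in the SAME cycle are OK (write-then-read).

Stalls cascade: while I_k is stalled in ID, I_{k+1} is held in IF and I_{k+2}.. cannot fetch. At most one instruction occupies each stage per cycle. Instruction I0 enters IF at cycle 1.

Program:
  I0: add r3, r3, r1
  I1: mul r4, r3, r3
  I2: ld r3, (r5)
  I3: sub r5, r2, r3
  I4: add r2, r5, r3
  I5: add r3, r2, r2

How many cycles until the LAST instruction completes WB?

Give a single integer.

Answer: 18

Derivation:
I0 add r3 <- r3,r1: IF@1 ID@2 stall=0 (-) EX@3 MEM@4 WB@5
I1 mul r4 <- r3,r3: IF@2 ID@3 stall=2 (RAW on I0.r3 (WB@5)) EX@6 MEM@7 WB@8
I2 ld r3 <- r5: IF@3 ID@6 stall=0 (-) EX@7 MEM@8 WB@9
I3 sub r5 <- r2,r3: IF@6 ID@7 stall=2 (RAW on I2.r3 (WB@9)) EX@10 MEM@11 WB@12
I4 add r2 <- r5,r3: IF@7 ID@10 stall=2 (RAW on I3.r5 (WB@12)) EX@13 MEM@14 WB@15
I5 add r3 <- r2,r2: IF@10 ID@13 stall=2 (RAW on I4.r2 (WB@15)) EX@16 MEM@17 WB@18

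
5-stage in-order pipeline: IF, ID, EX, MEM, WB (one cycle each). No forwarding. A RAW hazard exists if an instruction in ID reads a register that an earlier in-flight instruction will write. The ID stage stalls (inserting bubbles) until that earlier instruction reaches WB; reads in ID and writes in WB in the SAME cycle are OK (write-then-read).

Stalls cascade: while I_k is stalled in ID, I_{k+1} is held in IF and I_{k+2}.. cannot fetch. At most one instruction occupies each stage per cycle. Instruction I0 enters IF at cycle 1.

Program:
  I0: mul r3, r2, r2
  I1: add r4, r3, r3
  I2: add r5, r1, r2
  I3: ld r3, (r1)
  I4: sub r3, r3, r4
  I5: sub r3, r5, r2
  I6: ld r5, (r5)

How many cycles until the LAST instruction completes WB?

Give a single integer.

I0 mul r3 <- r2,r2: IF@1 ID@2 stall=0 (-) EX@3 MEM@4 WB@5
I1 add r4 <- r3,r3: IF@2 ID@3 stall=2 (RAW on I0.r3 (WB@5)) EX@6 MEM@7 WB@8
I2 add r5 <- r1,r2: IF@3 ID@6 stall=0 (-) EX@7 MEM@8 WB@9
I3 ld r3 <- r1: IF@6 ID@7 stall=0 (-) EX@8 MEM@9 WB@10
I4 sub r3 <- r3,r4: IF@7 ID@8 stall=2 (RAW on I3.r3 (WB@10)) EX@11 MEM@12 WB@13
I5 sub r3 <- r5,r2: IF@8 ID@11 stall=0 (-) EX@12 MEM@13 WB@14
I6 ld r5 <- r5: IF@11 ID@12 stall=0 (-) EX@13 MEM@14 WB@15

Answer: 15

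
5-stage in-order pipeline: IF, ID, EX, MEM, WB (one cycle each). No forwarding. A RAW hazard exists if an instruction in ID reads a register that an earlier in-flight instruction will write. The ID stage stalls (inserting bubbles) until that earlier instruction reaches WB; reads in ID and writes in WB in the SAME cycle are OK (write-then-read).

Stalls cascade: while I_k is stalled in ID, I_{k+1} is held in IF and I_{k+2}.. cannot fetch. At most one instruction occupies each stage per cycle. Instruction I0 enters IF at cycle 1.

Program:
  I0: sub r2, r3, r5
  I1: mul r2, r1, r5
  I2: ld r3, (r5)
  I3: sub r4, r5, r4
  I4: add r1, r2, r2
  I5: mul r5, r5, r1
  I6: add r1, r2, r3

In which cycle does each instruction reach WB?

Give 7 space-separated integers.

I0 sub r2 <- r3,r5: IF@1 ID@2 stall=0 (-) EX@3 MEM@4 WB@5
I1 mul r2 <- r1,r5: IF@2 ID@3 stall=0 (-) EX@4 MEM@5 WB@6
I2 ld r3 <- r5: IF@3 ID@4 stall=0 (-) EX@5 MEM@6 WB@7
I3 sub r4 <- r5,r4: IF@4 ID@5 stall=0 (-) EX@6 MEM@7 WB@8
I4 add r1 <- r2,r2: IF@5 ID@6 stall=0 (-) EX@7 MEM@8 WB@9
I5 mul r5 <- r5,r1: IF@6 ID@7 stall=2 (RAW on I4.r1 (WB@9)) EX@10 MEM@11 WB@12
I6 add r1 <- r2,r3: IF@7 ID@10 stall=0 (-) EX@11 MEM@12 WB@13

Answer: 5 6 7 8 9 12 13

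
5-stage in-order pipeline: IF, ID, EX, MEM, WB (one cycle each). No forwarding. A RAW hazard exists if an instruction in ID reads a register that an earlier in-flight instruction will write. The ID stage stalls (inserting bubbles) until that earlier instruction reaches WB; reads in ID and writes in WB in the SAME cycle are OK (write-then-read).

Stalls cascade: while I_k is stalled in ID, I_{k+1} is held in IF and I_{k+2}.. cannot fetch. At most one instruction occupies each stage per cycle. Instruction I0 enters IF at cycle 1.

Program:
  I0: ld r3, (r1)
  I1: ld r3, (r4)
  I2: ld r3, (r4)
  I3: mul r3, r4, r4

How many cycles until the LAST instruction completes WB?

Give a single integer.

I0 ld r3 <- r1: IF@1 ID@2 stall=0 (-) EX@3 MEM@4 WB@5
I1 ld r3 <- r4: IF@2 ID@3 stall=0 (-) EX@4 MEM@5 WB@6
I2 ld r3 <- r4: IF@3 ID@4 stall=0 (-) EX@5 MEM@6 WB@7
I3 mul r3 <- r4,r4: IF@4 ID@5 stall=0 (-) EX@6 MEM@7 WB@8

Answer: 8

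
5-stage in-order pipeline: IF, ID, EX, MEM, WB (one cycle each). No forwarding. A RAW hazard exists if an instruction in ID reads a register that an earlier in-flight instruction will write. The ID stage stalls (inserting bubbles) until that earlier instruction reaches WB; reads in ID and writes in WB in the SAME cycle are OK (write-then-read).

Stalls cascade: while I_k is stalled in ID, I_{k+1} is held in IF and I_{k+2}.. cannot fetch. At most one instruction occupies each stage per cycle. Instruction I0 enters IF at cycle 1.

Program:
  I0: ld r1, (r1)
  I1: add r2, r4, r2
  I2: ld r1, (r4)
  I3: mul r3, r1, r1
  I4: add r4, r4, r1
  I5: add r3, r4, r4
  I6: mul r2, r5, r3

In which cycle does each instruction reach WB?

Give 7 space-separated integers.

I0 ld r1 <- r1: IF@1 ID@2 stall=0 (-) EX@3 MEM@4 WB@5
I1 add r2 <- r4,r2: IF@2 ID@3 stall=0 (-) EX@4 MEM@5 WB@6
I2 ld r1 <- r4: IF@3 ID@4 stall=0 (-) EX@5 MEM@6 WB@7
I3 mul r3 <- r1,r1: IF@4 ID@5 stall=2 (RAW on I2.r1 (WB@7)) EX@8 MEM@9 WB@10
I4 add r4 <- r4,r1: IF@5 ID@8 stall=0 (-) EX@9 MEM@10 WB@11
I5 add r3 <- r4,r4: IF@8 ID@9 stall=2 (RAW on I4.r4 (WB@11)) EX@12 MEM@13 WB@14
I6 mul r2 <- r5,r3: IF@9 ID@12 stall=2 (RAW on I5.r3 (WB@14)) EX@15 MEM@16 WB@17

Answer: 5 6 7 10 11 14 17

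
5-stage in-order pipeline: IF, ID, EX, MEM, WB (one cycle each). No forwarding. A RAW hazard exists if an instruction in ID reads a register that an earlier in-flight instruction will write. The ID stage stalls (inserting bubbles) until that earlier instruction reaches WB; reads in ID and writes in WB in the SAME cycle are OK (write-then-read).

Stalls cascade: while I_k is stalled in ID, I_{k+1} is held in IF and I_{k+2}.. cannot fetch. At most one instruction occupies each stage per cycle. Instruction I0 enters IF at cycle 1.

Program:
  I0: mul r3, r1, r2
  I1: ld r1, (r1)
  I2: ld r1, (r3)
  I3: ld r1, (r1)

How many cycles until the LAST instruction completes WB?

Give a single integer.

I0 mul r3 <- r1,r2: IF@1 ID@2 stall=0 (-) EX@3 MEM@4 WB@5
I1 ld r1 <- r1: IF@2 ID@3 stall=0 (-) EX@4 MEM@5 WB@6
I2 ld r1 <- r3: IF@3 ID@4 stall=1 (RAW on I0.r3 (WB@5)) EX@6 MEM@7 WB@8
I3 ld r1 <- r1: IF@4 ID@6 stall=2 (RAW on I2.r1 (WB@8)) EX@9 MEM@10 WB@11

Answer: 11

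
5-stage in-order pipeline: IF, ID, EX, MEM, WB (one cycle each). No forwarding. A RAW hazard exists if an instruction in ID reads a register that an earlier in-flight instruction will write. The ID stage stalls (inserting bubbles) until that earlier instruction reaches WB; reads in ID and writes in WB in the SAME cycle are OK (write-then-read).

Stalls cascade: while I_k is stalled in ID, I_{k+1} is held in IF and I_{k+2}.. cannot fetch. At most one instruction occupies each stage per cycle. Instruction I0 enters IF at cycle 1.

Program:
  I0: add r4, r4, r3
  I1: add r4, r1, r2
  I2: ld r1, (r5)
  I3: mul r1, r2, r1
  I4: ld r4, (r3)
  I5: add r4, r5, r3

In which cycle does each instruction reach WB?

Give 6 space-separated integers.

Answer: 5 6 7 10 11 12

Derivation:
I0 add r4 <- r4,r3: IF@1 ID@2 stall=0 (-) EX@3 MEM@4 WB@5
I1 add r4 <- r1,r2: IF@2 ID@3 stall=0 (-) EX@4 MEM@5 WB@6
I2 ld r1 <- r5: IF@3 ID@4 stall=0 (-) EX@5 MEM@6 WB@7
I3 mul r1 <- r2,r1: IF@4 ID@5 stall=2 (RAW on I2.r1 (WB@7)) EX@8 MEM@9 WB@10
I4 ld r4 <- r3: IF@5 ID@8 stall=0 (-) EX@9 MEM@10 WB@11
I5 add r4 <- r5,r3: IF@8 ID@9 stall=0 (-) EX@10 MEM@11 WB@12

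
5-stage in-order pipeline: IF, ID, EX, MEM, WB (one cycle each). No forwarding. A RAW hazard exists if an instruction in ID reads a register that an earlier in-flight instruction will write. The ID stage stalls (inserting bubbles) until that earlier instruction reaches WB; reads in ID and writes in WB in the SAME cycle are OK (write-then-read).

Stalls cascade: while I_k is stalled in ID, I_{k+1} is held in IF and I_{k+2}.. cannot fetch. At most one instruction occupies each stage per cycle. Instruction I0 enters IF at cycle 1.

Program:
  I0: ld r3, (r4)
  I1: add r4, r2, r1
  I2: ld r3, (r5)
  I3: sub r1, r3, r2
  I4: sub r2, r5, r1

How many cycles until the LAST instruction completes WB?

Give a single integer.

I0 ld r3 <- r4: IF@1 ID@2 stall=0 (-) EX@3 MEM@4 WB@5
I1 add r4 <- r2,r1: IF@2 ID@3 stall=0 (-) EX@4 MEM@5 WB@6
I2 ld r3 <- r5: IF@3 ID@4 stall=0 (-) EX@5 MEM@6 WB@7
I3 sub r1 <- r3,r2: IF@4 ID@5 stall=2 (RAW on I2.r3 (WB@7)) EX@8 MEM@9 WB@10
I4 sub r2 <- r5,r1: IF@5 ID@8 stall=2 (RAW on I3.r1 (WB@10)) EX@11 MEM@12 WB@13

Answer: 13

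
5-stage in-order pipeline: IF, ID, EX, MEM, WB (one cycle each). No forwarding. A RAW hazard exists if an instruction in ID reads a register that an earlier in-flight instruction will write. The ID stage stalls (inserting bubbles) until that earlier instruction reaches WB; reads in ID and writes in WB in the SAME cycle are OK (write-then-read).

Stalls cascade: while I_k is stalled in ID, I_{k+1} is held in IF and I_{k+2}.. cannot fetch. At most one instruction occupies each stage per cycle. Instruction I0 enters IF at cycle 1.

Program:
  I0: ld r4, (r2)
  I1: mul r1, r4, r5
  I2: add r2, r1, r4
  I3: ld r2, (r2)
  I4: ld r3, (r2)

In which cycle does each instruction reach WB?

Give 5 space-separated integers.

I0 ld r4 <- r2: IF@1 ID@2 stall=0 (-) EX@3 MEM@4 WB@5
I1 mul r1 <- r4,r5: IF@2 ID@3 stall=2 (RAW on I0.r4 (WB@5)) EX@6 MEM@7 WB@8
I2 add r2 <- r1,r4: IF@3 ID@6 stall=2 (RAW on I1.r1 (WB@8)) EX@9 MEM@10 WB@11
I3 ld r2 <- r2: IF@6 ID@9 stall=2 (RAW on I2.r2 (WB@11)) EX@12 MEM@13 WB@14
I4 ld r3 <- r2: IF@9 ID@12 stall=2 (RAW on I3.r2 (WB@14)) EX@15 MEM@16 WB@17

Answer: 5 8 11 14 17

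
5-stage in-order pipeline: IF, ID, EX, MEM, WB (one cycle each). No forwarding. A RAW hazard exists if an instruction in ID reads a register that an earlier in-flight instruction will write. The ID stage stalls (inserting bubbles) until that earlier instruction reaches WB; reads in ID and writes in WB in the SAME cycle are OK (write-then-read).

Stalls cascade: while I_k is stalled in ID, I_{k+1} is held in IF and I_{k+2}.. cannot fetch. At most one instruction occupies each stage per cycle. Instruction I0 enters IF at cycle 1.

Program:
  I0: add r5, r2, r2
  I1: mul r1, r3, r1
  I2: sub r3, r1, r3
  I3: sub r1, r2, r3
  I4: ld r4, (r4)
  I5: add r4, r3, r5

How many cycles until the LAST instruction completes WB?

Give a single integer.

Answer: 14

Derivation:
I0 add r5 <- r2,r2: IF@1 ID@2 stall=0 (-) EX@3 MEM@4 WB@5
I1 mul r1 <- r3,r1: IF@2 ID@3 stall=0 (-) EX@4 MEM@5 WB@6
I2 sub r3 <- r1,r3: IF@3 ID@4 stall=2 (RAW on I1.r1 (WB@6)) EX@7 MEM@8 WB@9
I3 sub r1 <- r2,r3: IF@4 ID@7 stall=2 (RAW on I2.r3 (WB@9)) EX@10 MEM@11 WB@12
I4 ld r4 <- r4: IF@7 ID@10 stall=0 (-) EX@11 MEM@12 WB@13
I5 add r4 <- r3,r5: IF@10 ID@11 stall=0 (-) EX@12 MEM@13 WB@14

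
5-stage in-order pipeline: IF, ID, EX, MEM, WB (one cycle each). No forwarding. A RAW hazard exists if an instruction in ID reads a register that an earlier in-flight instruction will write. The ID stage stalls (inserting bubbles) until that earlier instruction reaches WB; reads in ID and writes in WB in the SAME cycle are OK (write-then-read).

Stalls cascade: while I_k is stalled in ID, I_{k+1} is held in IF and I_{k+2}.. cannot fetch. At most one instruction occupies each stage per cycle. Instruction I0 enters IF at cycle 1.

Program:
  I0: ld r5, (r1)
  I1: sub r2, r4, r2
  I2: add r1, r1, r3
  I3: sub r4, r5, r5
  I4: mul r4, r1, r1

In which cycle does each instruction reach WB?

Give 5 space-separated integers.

I0 ld r5 <- r1: IF@1 ID@2 stall=0 (-) EX@3 MEM@4 WB@5
I1 sub r2 <- r4,r2: IF@2 ID@3 stall=0 (-) EX@4 MEM@5 WB@6
I2 add r1 <- r1,r3: IF@3 ID@4 stall=0 (-) EX@5 MEM@6 WB@7
I3 sub r4 <- r5,r5: IF@4 ID@5 stall=0 (-) EX@6 MEM@7 WB@8
I4 mul r4 <- r1,r1: IF@5 ID@6 stall=1 (RAW on I2.r1 (WB@7)) EX@8 MEM@9 WB@10

Answer: 5 6 7 8 10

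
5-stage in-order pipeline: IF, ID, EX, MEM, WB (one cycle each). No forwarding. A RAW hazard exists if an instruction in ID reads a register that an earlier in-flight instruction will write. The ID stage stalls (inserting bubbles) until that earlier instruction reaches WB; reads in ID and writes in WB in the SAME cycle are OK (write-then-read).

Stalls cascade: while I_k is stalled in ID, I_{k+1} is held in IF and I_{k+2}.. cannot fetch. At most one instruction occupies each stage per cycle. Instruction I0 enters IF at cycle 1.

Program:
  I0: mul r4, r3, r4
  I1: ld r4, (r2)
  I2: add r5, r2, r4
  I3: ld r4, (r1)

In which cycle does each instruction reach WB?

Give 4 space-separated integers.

Answer: 5 6 9 10

Derivation:
I0 mul r4 <- r3,r4: IF@1 ID@2 stall=0 (-) EX@3 MEM@4 WB@5
I1 ld r4 <- r2: IF@2 ID@3 stall=0 (-) EX@4 MEM@5 WB@6
I2 add r5 <- r2,r4: IF@3 ID@4 stall=2 (RAW on I1.r4 (WB@6)) EX@7 MEM@8 WB@9
I3 ld r4 <- r1: IF@4 ID@7 stall=0 (-) EX@8 MEM@9 WB@10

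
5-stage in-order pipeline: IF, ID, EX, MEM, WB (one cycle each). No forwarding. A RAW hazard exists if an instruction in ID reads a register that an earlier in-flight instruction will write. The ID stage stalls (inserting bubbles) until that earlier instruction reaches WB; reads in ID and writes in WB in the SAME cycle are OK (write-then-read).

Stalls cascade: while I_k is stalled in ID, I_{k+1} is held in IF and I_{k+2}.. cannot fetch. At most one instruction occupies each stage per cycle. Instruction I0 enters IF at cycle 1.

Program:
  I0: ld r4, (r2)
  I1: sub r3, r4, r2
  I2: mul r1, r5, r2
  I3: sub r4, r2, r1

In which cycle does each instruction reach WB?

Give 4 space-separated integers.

I0 ld r4 <- r2: IF@1 ID@2 stall=0 (-) EX@3 MEM@4 WB@5
I1 sub r3 <- r4,r2: IF@2 ID@3 stall=2 (RAW on I0.r4 (WB@5)) EX@6 MEM@7 WB@8
I2 mul r1 <- r5,r2: IF@3 ID@6 stall=0 (-) EX@7 MEM@8 WB@9
I3 sub r4 <- r2,r1: IF@6 ID@7 stall=2 (RAW on I2.r1 (WB@9)) EX@10 MEM@11 WB@12

Answer: 5 8 9 12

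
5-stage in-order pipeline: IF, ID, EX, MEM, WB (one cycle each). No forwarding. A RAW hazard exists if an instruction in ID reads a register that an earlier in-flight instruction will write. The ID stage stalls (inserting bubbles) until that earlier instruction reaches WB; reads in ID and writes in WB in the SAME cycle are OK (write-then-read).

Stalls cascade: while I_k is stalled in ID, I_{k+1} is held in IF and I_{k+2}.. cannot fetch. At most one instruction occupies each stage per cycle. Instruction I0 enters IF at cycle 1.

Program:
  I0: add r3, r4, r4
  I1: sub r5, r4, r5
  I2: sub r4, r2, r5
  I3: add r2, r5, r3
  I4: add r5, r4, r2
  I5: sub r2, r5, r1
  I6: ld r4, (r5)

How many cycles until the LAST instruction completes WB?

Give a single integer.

I0 add r3 <- r4,r4: IF@1 ID@2 stall=0 (-) EX@3 MEM@4 WB@5
I1 sub r5 <- r4,r5: IF@2 ID@3 stall=0 (-) EX@4 MEM@5 WB@6
I2 sub r4 <- r2,r5: IF@3 ID@4 stall=2 (RAW on I1.r5 (WB@6)) EX@7 MEM@8 WB@9
I3 add r2 <- r5,r3: IF@4 ID@7 stall=0 (-) EX@8 MEM@9 WB@10
I4 add r5 <- r4,r2: IF@7 ID@8 stall=2 (RAW on I3.r2 (WB@10)) EX@11 MEM@12 WB@13
I5 sub r2 <- r5,r1: IF@8 ID@11 stall=2 (RAW on I4.r5 (WB@13)) EX@14 MEM@15 WB@16
I6 ld r4 <- r5: IF@11 ID@14 stall=0 (-) EX@15 MEM@16 WB@17

Answer: 17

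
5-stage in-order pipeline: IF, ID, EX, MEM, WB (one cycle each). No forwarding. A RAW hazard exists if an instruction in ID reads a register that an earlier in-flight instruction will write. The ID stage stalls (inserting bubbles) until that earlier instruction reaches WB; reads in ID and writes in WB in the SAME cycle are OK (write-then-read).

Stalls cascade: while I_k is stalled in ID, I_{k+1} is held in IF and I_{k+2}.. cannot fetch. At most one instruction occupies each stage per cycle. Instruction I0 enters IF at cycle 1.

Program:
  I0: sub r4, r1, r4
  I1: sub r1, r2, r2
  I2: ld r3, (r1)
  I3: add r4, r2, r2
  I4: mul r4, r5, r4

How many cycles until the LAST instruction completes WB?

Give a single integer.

I0 sub r4 <- r1,r4: IF@1 ID@2 stall=0 (-) EX@3 MEM@4 WB@5
I1 sub r1 <- r2,r2: IF@2 ID@3 stall=0 (-) EX@4 MEM@5 WB@6
I2 ld r3 <- r1: IF@3 ID@4 stall=2 (RAW on I1.r1 (WB@6)) EX@7 MEM@8 WB@9
I3 add r4 <- r2,r2: IF@4 ID@7 stall=0 (-) EX@8 MEM@9 WB@10
I4 mul r4 <- r5,r4: IF@7 ID@8 stall=2 (RAW on I3.r4 (WB@10)) EX@11 MEM@12 WB@13

Answer: 13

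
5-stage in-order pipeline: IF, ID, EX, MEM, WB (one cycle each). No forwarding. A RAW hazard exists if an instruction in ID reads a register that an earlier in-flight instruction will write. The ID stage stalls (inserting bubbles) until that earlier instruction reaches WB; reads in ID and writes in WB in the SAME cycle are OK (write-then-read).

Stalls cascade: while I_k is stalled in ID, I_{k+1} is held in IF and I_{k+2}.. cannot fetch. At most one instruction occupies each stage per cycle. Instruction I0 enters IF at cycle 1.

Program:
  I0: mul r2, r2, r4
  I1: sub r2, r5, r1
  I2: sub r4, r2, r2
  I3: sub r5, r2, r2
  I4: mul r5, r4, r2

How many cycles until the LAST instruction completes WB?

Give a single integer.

I0 mul r2 <- r2,r4: IF@1 ID@2 stall=0 (-) EX@3 MEM@4 WB@5
I1 sub r2 <- r5,r1: IF@2 ID@3 stall=0 (-) EX@4 MEM@5 WB@6
I2 sub r4 <- r2,r2: IF@3 ID@4 stall=2 (RAW on I1.r2 (WB@6)) EX@7 MEM@8 WB@9
I3 sub r5 <- r2,r2: IF@4 ID@7 stall=0 (-) EX@8 MEM@9 WB@10
I4 mul r5 <- r4,r2: IF@7 ID@8 stall=1 (RAW on I2.r4 (WB@9)) EX@10 MEM@11 WB@12

Answer: 12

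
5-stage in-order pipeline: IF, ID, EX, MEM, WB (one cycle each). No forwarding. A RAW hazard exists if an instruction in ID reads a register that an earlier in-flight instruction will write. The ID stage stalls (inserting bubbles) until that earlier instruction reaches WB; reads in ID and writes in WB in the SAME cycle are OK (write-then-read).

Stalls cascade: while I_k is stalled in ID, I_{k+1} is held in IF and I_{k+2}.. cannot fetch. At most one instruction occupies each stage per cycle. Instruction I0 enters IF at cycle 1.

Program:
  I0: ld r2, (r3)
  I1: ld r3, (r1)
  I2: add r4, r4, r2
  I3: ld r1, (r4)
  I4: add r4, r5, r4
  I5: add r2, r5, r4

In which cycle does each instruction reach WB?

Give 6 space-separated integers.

I0 ld r2 <- r3: IF@1 ID@2 stall=0 (-) EX@3 MEM@4 WB@5
I1 ld r3 <- r1: IF@2 ID@3 stall=0 (-) EX@4 MEM@5 WB@6
I2 add r4 <- r4,r2: IF@3 ID@4 stall=1 (RAW on I0.r2 (WB@5)) EX@6 MEM@7 WB@8
I3 ld r1 <- r4: IF@4 ID@6 stall=2 (RAW on I2.r4 (WB@8)) EX@9 MEM@10 WB@11
I4 add r4 <- r5,r4: IF@6 ID@9 stall=0 (-) EX@10 MEM@11 WB@12
I5 add r2 <- r5,r4: IF@9 ID@10 stall=2 (RAW on I4.r4 (WB@12)) EX@13 MEM@14 WB@15

Answer: 5 6 8 11 12 15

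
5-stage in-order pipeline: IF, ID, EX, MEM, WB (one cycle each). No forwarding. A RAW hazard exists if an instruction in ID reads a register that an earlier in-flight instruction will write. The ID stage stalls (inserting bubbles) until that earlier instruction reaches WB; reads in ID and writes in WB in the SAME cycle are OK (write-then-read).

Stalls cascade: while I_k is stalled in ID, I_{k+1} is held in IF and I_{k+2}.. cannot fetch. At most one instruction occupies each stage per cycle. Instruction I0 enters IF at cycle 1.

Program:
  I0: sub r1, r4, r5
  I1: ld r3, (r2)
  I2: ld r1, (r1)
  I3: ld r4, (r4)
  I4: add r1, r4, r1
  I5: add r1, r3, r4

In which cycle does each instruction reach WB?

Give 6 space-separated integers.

I0 sub r1 <- r4,r5: IF@1 ID@2 stall=0 (-) EX@3 MEM@4 WB@5
I1 ld r3 <- r2: IF@2 ID@3 stall=0 (-) EX@4 MEM@5 WB@6
I2 ld r1 <- r1: IF@3 ID@4 stall=1 (RAW on I0.r1 (WB@5)) EX@6 MEM@7 WB@8
I3 ld r4 <- r4: IF@4 ID@6 stall=0 (-) EX@7 MEM@8 WB@9
I4 add r1 <- r4,r1: IF@6 ID@7 stall=2 (RAW on I3.r4 (WB@9)) EX@10 MEM@11 WB@12
I5 add r1 <- r3,r4: IF@7 ID@10 stall=0 (-) EX@11 MEM@12 WB@13

Answer: 5 6 8 9 12 13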